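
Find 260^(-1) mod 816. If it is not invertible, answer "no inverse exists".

no inverse exists

Compute gcd(260, 816):
816 = 3·260 + 36
260 = 7·36 + 8
36 = 4·8 + 4
8 = 2·4 + 0
gcd(260, 816) = 4 ≠ 1, so 260 has no multiplicative inverse modulo 816.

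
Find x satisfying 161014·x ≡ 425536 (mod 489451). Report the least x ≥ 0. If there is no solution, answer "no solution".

First find gcd(161014, 489451):
489451 = 3×161014 + 6409
161014 = 25×6409 + 789
6409 = 8×789 + 97
789 = 8×97 + 13
97 = 7×13 + 6
13 = 2×6 + 1
6 = 6×1 + 0
gcd = 1, so a unique solution mod 489451 exists.
Back-substitute for the Bézout coefficients:
1 = 13 − 2·6
1 = −2·97 + 15·13
1 = 15·789 − 122·97
1 = −122·6409 + 991·789
1 = 991·161014 − 24897·6409
1 = −24897·489451 + 75682·161014
So 161014·(75682) ≡ 1 (mod 489451), giving 161014⁻¹ ≡ 75682.
x ≡ 161014⁻¹·425536 ≡ 75682·425536 ≡ 29203 (mod 489451).

29203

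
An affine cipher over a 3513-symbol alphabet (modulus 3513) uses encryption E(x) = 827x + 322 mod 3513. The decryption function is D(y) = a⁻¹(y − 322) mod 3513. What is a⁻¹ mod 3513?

gcd(3513, 827) by repeated division:
3513 = 4·827 + 205
827 = 4·205 + 7
205 = 29·7 + 2
7 = 3·2 + 1
2 = 2·1 + 0
Since gcd(827, 3513) = 1, back-substitute to write 1 as a combination:
1 = 7 − 3·2
1 = −3·205 + 88·7
1 = 88·827 − 355·205
1 = −355·3513 + 1508·827
So 827·1508 ≡ 1 (mod 3513).

1508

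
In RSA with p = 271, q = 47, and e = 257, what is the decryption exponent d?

2513

φ(n) = (p−1)(q−1) = 270·46 = 12420.
Need d with 257·d ≡ 1 (mod 12420). Apply the extended Euclidean algorithm:
12420 = 48*257 + 84
257 = 3*84 + 5
84 = 16*5 + 4
5 = 1*4 + 1
4 = 4*1 + 0
Back-substitute:
1 = 5 − 4
1 = −84 + 17·5
1 = 17·257 − 52·84
1 = −52·12420 + 2513·257
So 257·2513 ≡ 1 (mod 12420), hence d = 2513.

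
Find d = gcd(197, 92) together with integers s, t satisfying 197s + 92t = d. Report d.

1

Euclidean algorithm:
197 = 2*92 + 13
92 = 7*13 + 1
13 = 13*1 + 0
gcd(197, 92) = 1.
Working backward:
1 = 92 − 7·13
1 = −7·197 + 15·92
So 1 = (-7)·197 + (15)·92.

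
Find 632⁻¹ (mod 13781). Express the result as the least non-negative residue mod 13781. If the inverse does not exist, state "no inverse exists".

gcd(13781, 632) by repeated division:
13781 = 21·632 + 509
632 = 1·509 + 123
509 = 4·123 + 17
123 = 7·17 + 4
17 = 4·4 + 1
4 = 4·1 + 0
gcd = 1, so the inverse exists. Back-substitute:
1 = 17 − 4·4
1 = −4·123 + 29·17
1 = 29·509 − 120·123
1 = −120·632 + 149·509
1 = 149·13781 − 3249·632
Thus 632·(-3249) ≡ 1 (mod 13781); reducing, -3249 mod 13781 = 10532.

10532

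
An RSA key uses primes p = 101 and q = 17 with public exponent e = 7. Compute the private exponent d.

φ(n) = (p−1)(q−1) = 100·16 = 1600.
Need d with 7·d ≡ 1 (mod 1600). Apply the extended Euclidean algorithm:
1600 = 228*7 + 4
7 = 1*4 + 3
4 = 1*3 + 1
3 = 3*1 + 0
Back-substitute:
1 = 4 − 3
1 = −7 + 2·4
1 = 2·1600 − 457·7
So 7·(-457) ≡ 1 (mod 1600), hence d ≡ -457 ≡ 1143 (mod 1600).

1143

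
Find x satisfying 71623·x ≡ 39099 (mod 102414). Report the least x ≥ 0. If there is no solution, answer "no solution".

First find gcd(71623, 102414):
102414 = 1·71623 + 30791
71623 = 2·30791 + 10041
30791 = 3·10041 + 668
10041 = 15·668 + 21
668 = 31·21 + 17
21 = 1·17 + 4
17 = 4·4 + 1
4 = 4·1 + 0
gcd = 1, so a unique solution mod 102414 exists.
Back-substitute for the Bézout coefficients:
1 = 17 − 4·4
1 = −4·21 + 5·17
1 = 5·668 − 159·21
1 = −159·10041 + 2390·668
1 = 2390·30791 − 7329·10041
1 = −7329·71623 + 17048·30791
1 = 17048·102414 − 24377·71623
So 71623·(-24377) ≡ 1 (mod 102414), giving 71623⁻¹ ≡ 78037.
x ≡ 71623⁻¹·39099 ≡ 78037·39099 ≡ 50775 (mod 102414).

50775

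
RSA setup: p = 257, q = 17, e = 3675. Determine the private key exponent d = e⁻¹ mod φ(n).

φ(n) = (p−1)(q−1) = 256·16 = 4096.
Need d with 3675·d ≡ 1 (mod 4096). Apply the extended Euclidean algorithm:
4096 = 1×3675 + 421
3675 = 8×421 + 307
421 = 1×307 + 114
307 = 2×114 + 79
114 = 1×79 + 35
79 = 2×35 + 9
35 = 3×9 + 8
9 = 1×8 + 1
8 = 8×1 + 0
Back-substitute:
1 = 9 − 8
1 = −35 + 4·9
1 = 4·79 − 9·35
1 = −9·114 + 13·79
1 = 13·307 − 35·114
1 = −35·421 + 48·307
1 = 48·3675 − 419·421
1 = −419·4096 + 467·3675
So 3675·467 ≡ 1 (mod 4096), hence d = 467.

467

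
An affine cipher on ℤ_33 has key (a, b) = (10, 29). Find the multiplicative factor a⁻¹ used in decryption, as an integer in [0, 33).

Apply the Euclidean algorithm to 33 and 10:
33 = 3×10 + 3
10 = 3×3 + 1
3 = 3×1 + 0
gcd = 1, so the inverse exists. Back-substitute:
1 = 10 − 3·3
1 = −3·33 + 10·10
So 10·10 ≡ 1 (mod 33).

10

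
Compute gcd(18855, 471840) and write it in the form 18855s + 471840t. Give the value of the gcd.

Repeated division:
471840 = 25*18855 + 465
18855 = 40*465 + 255
465 = 1*255 + 210
255 = 1*210 + 45
210 = 4*45 + 30
45 = 1*30 + 15
30 = 2*15 + 0
gcd(18855, 471840) = 15.
Back-substituting:
15 = 45 − 30
15 = −210 + 5·45
15 = 5·255 − 6·210
15 = −6·465 + 11·255
15 = 11·18855 − 446·465
15 = −446·471840 + 11161·18855
So 15 = (-446)·471840 + (11161)·18855.

15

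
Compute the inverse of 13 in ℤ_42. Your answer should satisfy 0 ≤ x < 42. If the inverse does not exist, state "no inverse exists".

13

gcd(42, 13) by repeated division:
42 = 3*13 + 3
13 = 4*3 + 1
3 = 3*1 + 0
gcd = 1, so the inverse exists. Back-substitute:
1 = 13 − 4·3
1 = −4·42 + 13·13
So 13·13 ≡ 1 (mod 42).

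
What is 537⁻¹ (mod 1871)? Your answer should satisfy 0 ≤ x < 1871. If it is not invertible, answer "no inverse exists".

Extended Euclidean algorithm:
1871 = 3·537 + 260
537 = 2·260 + 17
260 = 15·17 + 5
17 = 3·5 + 2
5 = 2·2 + 1
2 = 2·1 + 0
gcd = 1, so the inverse exists. Back-substitute:
1 = 5 − 2·2
1 = −2·17 + 7·5
1 = 7·260 − 107·17
1 = −107·537 + 221·260
1 = 221·1871 − 770·537
Thus 537·(-770) ≡ 1 (mod 1871); reducing, -770 mod 1871 = 1101.

1101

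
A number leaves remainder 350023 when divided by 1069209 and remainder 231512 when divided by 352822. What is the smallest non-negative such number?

37772296366

Write x = 350023 + 1069209·k. Then 1069209·k ≡ 231512 − 350023 ≡ 234311 (mod 352822).
Need 1069209⁻¹ mod 352822. Extended Euclid on (352822, 10743):
352822 = 32×10743 + 9046
10743 = 1×9046 + 1697
9046 = 5×1697 + 561
1697 = 3×561 + 14
561 = 40×14 + 1
14 = 14×1 + 0
Back-substitute:
1 = 561 − 40·14
1 = −40·1697 + 121·561
1 = 121·9046 − 645·1697
1 = −645·10743 + 766·9046
1 = 766·352822 − 25157·10743
1069209⁻¹ ≡ 327665 (mod 352822), so k ≡ 327665·234311 ≡ 35327 (mod 352822).
x = 350023 + 1069209·35327 = 37772296366.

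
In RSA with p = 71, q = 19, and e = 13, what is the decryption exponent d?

φ(n) = (p−1)(q−1) = 70·18 = 1260.
Need d with 13·d ≡ 1 (mod 1260). Apply the extended Euclidean algorithm:
1260 = 96*13 + 12
13 = 1*12 + 1
12 = 12*1 + 0
Back-substitute:
1 = 13 − 12
1 = −1260 + 97·13
So 13·97 ≡ 1 (mod 1260), hence d = 97.

97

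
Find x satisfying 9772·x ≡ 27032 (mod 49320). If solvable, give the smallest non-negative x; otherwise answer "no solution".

3566

First find gcd(9772, 49320):
49320 = 5×9772 + 460
9772 = 21×460 + 112
460 = 4×112 + 12
112 = 9×12 + 4
12 = 3×4 + 0
gcd = 4 and 4 | 27032, so solutions exist. Divide through by 4: 2443x ≡ 6758 (mod 12330).
Now find 2443⁻¹ mod 12330:
12330 = 5×2443 + 115
2443 = 21×115 + 28
115 = 4×28 + 3
28 = 9×3 + 1
3 = 3×1 + 0
Back-substitute:
1 = 28 − 9·3
1 = −9·115 + 37·28
1 = 37·2443 − 786·115
1 = −786·12330 + 3967·2443
So 2443⁻¹ ≡ 3967 (mod 12330).
Then x ≡ 3967·6758 ≡ 3566 (mod 12330); the smallest non-negative solution is x = 3566.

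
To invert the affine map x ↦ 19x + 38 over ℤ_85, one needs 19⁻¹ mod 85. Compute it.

9

Extended Euclidean algorithm:
85 = 4*19 + 9
19 = 2*9 + 1
9 = 9*1 + 0
The gcd is 1. Working backward:
1 = 19 − 2·9
1 = −2·85 + 9·19
So 19·9 ≡ 1 (mod 85).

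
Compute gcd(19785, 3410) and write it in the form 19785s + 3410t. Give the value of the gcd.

Apply Euclid's algorithm to 19785 and 3410:
19785 = 5×3410 + 2735
3410 = 1×2735 + 675
2735 = 4×675 + 35
675 = 19×35 + 10
35 = 3×10 + 5
10 = 2×5 + 0
gcd(19785, 3410) = 5.
Express as a combination:
5 = 35 − 3·10
5 = −3·675 + 58·35
5 = 58·2735 − 235·675
5 = −235·3410 + 293·2735
5 = 293·19785 − 1700·3410
So 5 = (293)·19785 + (-1700)·3410.

5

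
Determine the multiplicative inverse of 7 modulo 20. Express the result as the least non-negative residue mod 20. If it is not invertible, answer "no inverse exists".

Extended Euclidean algorithm:
20 = 2*7 + 6
7 = 1*6 + 1
6 = 6*1 + 0
The gcd is 1. Working backward:
1 = 7 − 6
1 = −20 + 3·7
So 7·3 ≡ 1 (mod 20).

3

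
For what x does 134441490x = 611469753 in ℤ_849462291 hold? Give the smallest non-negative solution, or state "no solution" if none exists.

269323304

First find gcd(134441490, 849462291):
849462291 = 6×134441490 + 42813351
134441490 = 3×42813351 + 6001437
42813351 = 7×6001437 + 803292
6001437 = 7×803292 + 378393
803292 = 2×378393 + 46506
378393 = 8×46506 + 6345
46506 = 7×6345 + 2091
6345 = 3×2091 + 72
2091 = 29×72 + 3
72 = 24×3 + 0
gcd = 3 and 3 | 611469753, so solutions exist. Divide through by 3: 44813830x ≡ 203823251 (mod 283154097).
Now find 44813830⁻¹ mod 283154097:
283154097 = 6×44813830 + 14271117
44813830 = 3×14271117 + 2000479
14271117 = 7×2000479 + 267764
2000479 = 7×267764 + 126131
267764 = 2×126131 + 15502
126131 = 8×15502 + 2115
15502 = 7×2115 + 697
2115 = 3×697 + 24
697 = 29×24 + 1
24 = 24×1 + 0
Back-substitute:
1 = 697 − 29·24
1 = −29·2115 + 88·697
1 = 88·15502 − 645·2115
1 = −645·126131 + 5248·15502
1 = 5248·267764 − 11141·126131
1 = −11141·2000479 + 83235·267764
1 = 83235·14271117 − 593786·2000479
1 = −593786·44813830 + 1864593·14271117
1 = 1864593·283154097 − 11781344·44813830
So 44813830·(-11781344) ≡ 1 (mod 283154097), i.e. 44813830⁻¹ ≡ 271372753.
Then x ≡ 271372753·203823251 ≡ 269323304 (mod 283154097); the smallest non-negative solution is x = 269323304.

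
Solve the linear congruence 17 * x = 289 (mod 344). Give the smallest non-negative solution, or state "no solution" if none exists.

First find gcd(17, 344):
344 = 20×17 + 4
17 = 4×4 + 1
4 = 4×1 + 0
gcd = 1, so a unique solution mod 344 exists.
Back-substitute for the Bézout coefficients:
1 = 17 − 4·4
1 = −4·344 + 81·17
So 17·(81) ≡ 1 (mod 344), giving 17⁻¹ ≡ 81.
x ≡ 17⁻¹·289 ≡ 81·289 ≡ 17 (mod 344).

17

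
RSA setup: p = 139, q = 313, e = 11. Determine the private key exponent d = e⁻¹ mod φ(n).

19571

φ(n) = (p−1)(q−1) = 138·312 = 43056.
Need d with 11·d ≡ 1 (mod 43056). Apply the extended Euclidean algorithm:
43056 = 3914*11 + 2
11 = 5*2 + 1
2 = 2*1 + 0
Back-substitute:
1 = 11 − 5·2
1 = −5·43056 + 19571·11
So 11·19571 ≡ 1 (mod 43056), hence d = 19571.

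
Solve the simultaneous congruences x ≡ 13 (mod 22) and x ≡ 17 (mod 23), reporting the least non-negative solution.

Write x = 13 + 22·k. Then 22·k ≡ 17 − 13 ≡ 4 (mod 23).
Need 22⁻¹ mod 23. Extended Euclid on (23, 22):
23 = 1*22 + 1
22 = 22*1 + 0
Back-substitute:
1 = 23 − 22
22⁻¹ ≡ 22 (mod 23), so k ≡ 22·4 ≡ 19 (mod 23).
x = 13 + 22·19 = 431.

431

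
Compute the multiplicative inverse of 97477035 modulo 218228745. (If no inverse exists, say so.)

no inverse exists

Compute gcd(97477035, 218228745):
218228745 = 2*97477035 + 23274675
97477035 = 4*23274675 + 4378335
23274675 = 5*4378335 + 1383000
4378335 = 3*1383000 + 229335
1383000 = 6*229335 + 6990
229335 = 32*6990 + 5655
6990 = 1*5655 + 1335
5655 = 4*1335 + 315
1335 = 4*315 + 75
315 = 4*75 + 15
75 = 5*15 + 0
The gcd is 15, not 1, hence no inverse exists.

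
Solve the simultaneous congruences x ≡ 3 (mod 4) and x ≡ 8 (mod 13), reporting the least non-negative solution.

47

Write x = 3 + 4·k. Then 4·k ≡ 8 − 3 ≡ 5 (mod 13).
Need 4⁻¹ mod 13. Extended Euclid on (13, 4):
13 = 3*4 + 1
4 = 4*1 + 0
Back-substitute:
1 = 13 − 3·4
4⁻¹ ≡ 10 (mod 13), so k ≡ 10·5 ≡ 11 (mod 13).
x = 3 + 4·11 = 47.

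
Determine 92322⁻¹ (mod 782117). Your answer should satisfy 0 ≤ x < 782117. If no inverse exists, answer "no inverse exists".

20747

gcd(782117, 92322) by repeated division:
782117 = 8*92322 + 43541
92322 = 2*43541 + 5240
43541 = 8*5240 + 1621
5240 = 3*1621 + 377
1621 = 4*377 + 113
377 = 3*113 + 38
113 = 2*38 + 37
38 = 1*37 + 1
37 = 37*1 + 0
Since gcd(92322, 782117) = 1, back-substitute to write 1 as a combination:
1 = 38 − 37
1 = −113 + 3·38
1 = 3·377 − 10·113
1 = −10·1621 + 43·377
1 = 43·5240 − 139·1621
1 = −139·43541 + 1155·5240
1 = 1155·92322 − 2449·43541
1 = −2449·782117 + 20747·92322
So 92322·20747 ≡ 1 (mod 782117).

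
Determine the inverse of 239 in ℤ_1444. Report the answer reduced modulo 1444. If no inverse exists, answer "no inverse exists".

Run Euclid on (1444, 239):
1444 = 6*239 + 10
239 = 23*10 + 9
10 = 1*9 + 1
9 = 9*1 + 0
gcd = 1, so the inverse exists. Back-substitute:
1 = 10 − 9
1 = −239 + 24·10
1 = 24·1444 − 145·239
So 239·(-145) ≡ 1 (mod 1444), and -145 ≡ 1299 (mod 1444).

1299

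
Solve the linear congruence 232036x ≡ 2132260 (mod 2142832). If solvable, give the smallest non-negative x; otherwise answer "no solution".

First find gcd(232036, 2142832):
2142832 = 9*232036 + 54508
232036 = 4*54508 + 14004
54508 = 3*14004 + 12496
14004 = 1*12496 + 1508
12496 = 8*1508 + 432
1508 = 3*432 + 212
432 = 2*212 + 8
212 = 26*8 + 4
8 = 2*4 + 0
gcd = 4 and 4 | 2132260, so solutions exist. Divide through by 4: 58009x ≡ 533065 (mod 535708).
Now find 58009⁻¹ mod 535708:
535708 = 9·58009 + 13627
58009 = 4·13627 + 3501
13627 = 3·3501 + 3124
3501 = 1·3124 + 377
3124 = 8·377 + 108
377 = 3·108 + 53
108 = 2·53 + 2
53 = 26·2 + 1
2 = 2·1 + 0
Back-substitute:
1 = 53 − 26·2
1 = −26·108 + 53·53
1 = 53·377 − 185·108
1 = −185·3124 + 1533·377
1 = 1533·3501 − 1718·3124
1 = −1718·13627 + 6687·3501
1 = 6687·58009 − 28466·13627
1 = −28466·535708 + 262881·58009
So 58009⁻¹ ≡ 262881 (mod 535708).
Then x ≡ 262881·533065 ≡ 18793 (mod 535708); the smallest non-negative solution is x = 18793.

18793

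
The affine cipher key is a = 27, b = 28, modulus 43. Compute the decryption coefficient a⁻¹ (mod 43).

Extended Euclidean algorithm:
43 = 1·27 + 16
27 = 1·16 + 11
16 = 1·11 + 5
11 = 2·5 + 1
5 = 5·1 + 0
The gcd is 1. Working backward:
1 = 11 − 2·5
1 = −2·16 + 3·11
1 = 3·27 − 5·16
1 = −5·43 + 8·27
So 27·8 ≡ 1 (mod 43).

8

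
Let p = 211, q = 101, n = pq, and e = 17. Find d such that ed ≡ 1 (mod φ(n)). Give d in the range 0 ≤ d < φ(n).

12353

φ(n) = (p−1)(q−1) = 210·100 = 21000.
Need d with 17·d ≡ 1 (mod 21000). Apply the extended Euclidean algorithm:
21000 = 1235×17 + 5
17 = 3×5 + 2
5 = 2×2 + 1
2 = 2×1 + 0
Back-substitute:
1 = 5 − 2·2
1 = −2·17 + 7·5
1 = 7·21000 − 8647·17
So 17·(-8647) ≡ 1 (mod 21000), hence d ≡ -8647 ≡ 12353 (mod 21000).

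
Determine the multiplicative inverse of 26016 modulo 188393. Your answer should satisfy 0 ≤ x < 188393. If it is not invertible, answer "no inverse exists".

142562

gcd(188393, 26016) by repeated division:
188393 = 7*26016 + 6281
26016 = 4*6281 + 892
6281 = 7*892 + 37
892 = 24*37 + 4
37 = 9*4 + 1
4 = 4*1 + 0
The gcd is 1. Working backward:
1 = 37 − 9·4
1 = −9·892 + 217·37
1 = 217·6281 − 1528·892
1 = −1528·26016 + 6329·6281
1 = 6329·188393 − 45831·26016
So 26016·(-45831) ≡ 1 (mod 188393), and -45831 ≡ 142562 (mod 188393).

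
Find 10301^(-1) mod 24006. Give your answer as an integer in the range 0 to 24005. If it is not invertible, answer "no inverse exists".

Run Euclid on (24006, 10301):
24006 = 2*10301 + 3404
10301 = 3*3404 + 89
3404 = 38*89 + 22
89 = 4*22 + 1
22 = 22*1 + 0
Since gcd(10301, 24006) = 1, back-substitute to write 1 as a combination:
1 = 89 − 4·22
1 = −4·3404 + 153·89
1 = 153·10301 − 463·3404
1 = −463·24006 + 1079·10301
So 10301·1079 ≡ 1 (mod 24006).

1079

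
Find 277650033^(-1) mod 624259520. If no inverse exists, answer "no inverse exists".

540706257

gcd(624259520, 277650033) by repeated division:
624259520 = 2×277650033 + 68959454
277650033 = 4×68959454 + 1812217
68959454 = 38×1812217 + 95208
1812217 = 19×95208 + 3265
95208 = 29×3265 + 523
3265 = 6×523 + 127
523 = 4×127 + 15
127 = 8×15 + 7
15 = 2×7 + 1
7 = 7×1 + 0
The gcd is 1. Working backward:
1 = 15 − 2·7
1 = −2·127 + 17·15
1 = 17·523 − 70·127
1 = −70·3265 + 437·523
1 = 437·95208 − 12743·3265
1 = −12743·1812217 + 242554·95208
1 = 242554·68959454 − 9229795·1812217
1 = −9229795·277650033 + 37161734·68959454
1 = 37161734·624259520 − 83553263·277650033
Hence 277650033⁻¹ ≡ -83553263 ≡ 540706257 (mod 624259520).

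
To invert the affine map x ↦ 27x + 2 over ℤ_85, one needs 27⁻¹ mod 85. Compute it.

63

gcd(85, 27) by repeated division:
85 = 3*27 + 4
27 = 6*4 + 3
4 = 1*3 + 1
3 = 3*1 + 0
gcd = 1, so the inverse exists. Back-substitute:
1 = 4 − 3
1 = −27 + 7·4
1 = 7·85 − 22·27
So 27·(-22) ≡ 1 (mod 85), and -22 ≡ 63 (mod 85).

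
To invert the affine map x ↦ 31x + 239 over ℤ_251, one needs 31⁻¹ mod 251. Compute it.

Run Euclid on (251, 31):
251 = 8·31 + 3
31 = 10·3 + 1
3 = 3·1 + 0
The gcd is 1. Working backward:
1 = 31 − 10·3
1 = −10·251 + 81·31
So 31·81 ≡ 1 (mod 251).

81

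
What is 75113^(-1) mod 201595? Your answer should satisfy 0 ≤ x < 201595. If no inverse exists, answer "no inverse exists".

193232

gcd(201595, 75113) by repeated division:
201595 = 2·75113 + 51369
75113 = 1·51369 + 23744
51369 = 2·23744 + 3881
23744 = 6·3881 + 458
3881 = 8·458 + 217
458 = 2·217 + 24
217 = 9·24 + 1
24 = 24·1 + 0
Since gcd(75113, 201595) = 1, back-substitute to write 1 as a combination:
1 = 217 − 9·24
1 = −9·458 + 19·217
1 = 19·3881 − 161·458
1 = −161·23744 + 985·3881
1 = 985·51369 − 2131·23744
1 = −2131·75113 + 3116·51369
1 = 3116·201595 − 8363·75113
Hence 75113⁻¹ ≡ -8363 ≡ 193232 (mod 201595).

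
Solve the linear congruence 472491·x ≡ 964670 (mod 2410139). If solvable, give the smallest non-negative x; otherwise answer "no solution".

737942

First find gcd(472491, 2410139):
2410139 = 5*472491 + 47684
472491 = 9*47684 + 43335
47684 = 1*43335 + 4349
43335 = 9*4349 + 4194
4349 = 1*4194 + 155
4194 = 27*155 + 9
155 = 17*9 + 2
9 = 4*2 + 1
2 = 2*1 + 0
gcd = 1, so a unique solution mod 2410139 exists.
Back-substitute for the Bézout coefficients:
1 = 9 − 4·2
1 = −4·155 + 69·9
1 = 69·4194 − 1867·155
1 = −1867·4349 + 1936·4194
1 = 1936·43335 − 19291·4349
1 = −19291·47684 + 21227·43335
1 = 21227·472491 − 210334·47684
1 = −210334·2410139 + 1072897·472491
So 472491·(1072897) ≡ 1 (mod 2410139), giving 472491⁻¹ ≡ 1072897.
x ≡ 472491⁻¹·964670 ≡ 1072897·964670 ≡ 737942 (mod 2410139).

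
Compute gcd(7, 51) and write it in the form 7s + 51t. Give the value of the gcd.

1

Repeated division:
51 = 7×7 + 2
7 = 3×2 + 1
2 = 2×1 + 0
gcd(7, 51) = 1.
Back-substituting:
1 = 7 − 3·2
1 = −3·51 + 22·7
So 1 = (-3)·51 + (22)·7.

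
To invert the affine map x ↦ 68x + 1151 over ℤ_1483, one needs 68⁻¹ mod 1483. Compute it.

Extended Euclidean algorithm:
1483 = 21·68 + 55
68 = 1·55 + 13
55 = 4·13 + 3
13 = 4·3 + 1
3 = 3·1 + 0
gcd = 1, so the inverse exists. Back-substitute:
1 = 13 − 4·3
1 = −4·55 + 17·13
1 = 17·68 − 21·55
1 = −21·1483 + 458·68
So 68·458 ≡ 1 (mod 1483).

458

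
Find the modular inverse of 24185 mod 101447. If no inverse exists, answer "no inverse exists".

Extended Euclidean algorithm:
101447 = 4·24185 + 4707
24185 = 5·4707 + 650
4707 = 7·650 + 157
650 = 4·157 + 22
157 = 7·22 + 3
22 = 7·3 + 1
3 = 3·1 + 0
Since gcd(24185, 101447) = 1, back-substitute to write 1 as a combination:
1 = 22 − 7·3
1 = −7·157 + 50·22
1 = 50·650 − 207·157
1 = −207·4707 + 1499·650
1 = 1499·24185 − 7702·4707
1 = −7702·101447 + 32307·24185
So 24185·32307 ≡ 1 (mod 101447).

32307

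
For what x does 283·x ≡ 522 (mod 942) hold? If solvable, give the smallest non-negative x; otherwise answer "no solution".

834

First find gcd(283, 942):
942 = 3×283 + 93
283 = 3×93 + 4
93 = 23×4 + 1
4 = 4×1 + 0
gcd = 1, so a unique solution mod 942 exists.
Back-substitute for the Bézout coefficients:
1 = 93 − 23·4
1 = −23·283 + 70·93
1 = 70·942 − 233·283
So 283·(-233) ≡ 1 (mod 942), giving 283⁻¹ ≡ 709.
x ≡ 283⁻¹·522 ≡ 709·522 ≡ 834 (mod 942).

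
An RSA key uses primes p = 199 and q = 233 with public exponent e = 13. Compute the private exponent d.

φ(n) = (p−1)(q−1) = 198·232 = 45936.
Need d with 13·d ≡ 1 (mod 45936). Apply the extended Euclidean algorithm:
45936 = 3533*13 + 7
13 = 1*7 + 6
7 = 1*6 + 1
6 = 6*1 + 0
Back-substitute:
1 = 7 − 6
1 = −13 + 2·7
1 = 2·45936 − 7067·13
So 13·(-7067) ≡ 1 (mod 45936), hence d ≡ -7067 ≡ 38869 (mod 45936).

38869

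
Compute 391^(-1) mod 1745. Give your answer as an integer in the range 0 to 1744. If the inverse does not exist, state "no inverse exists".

241

Extended Euclidean algorithm:
1745 = 4·391 + 181
391 = 2·181 + 29
181 = 6·29 + 7
29 = 4·7 + 1
7 = 7·1 + 0
Since gcd(391, 1745) = 1, back-substitute to write 1 as a combination:
1 = 29 − 4·7
1 = −4·181 + 25·29
1 = 25·391 − 54·181
1 = −54·1745 + 241·391
So 391·241 ≡ 1 (mod 1745).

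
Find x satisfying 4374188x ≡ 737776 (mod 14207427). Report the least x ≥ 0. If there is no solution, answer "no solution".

First find gcd(4374188, 14207427):
14207427 = 3·4374188 + 1084863
4374188 = 4·1084863 + 34736
1084863 = 31·34736 + 8047
34736 = 4·8047 + 2548
8047 = 3·2548 + 403
2548 = 6·403 + 130
403 = 3·130 + 13
130 = 10·13 + 0
gcd = 13 and 13 | 737776, so solutions exist. Divide through by 13: 336476x ≡ 56752 (mod 1092879).
Now find 336476⁻¹ mod 1092879:
1092879 = 3·336476 + 83451
336476 = 4·83451 + 2672
83451 = 31·2672 + 619
2672 = 4·619 + 196
619 = 3·196 + 31
196 = 6·31 + 10
31 = 3·10 + 1
10 = 10·1 + 0
Back-substitute:
1 = 31 − 3·10
1 = −3·196 + 19·31
1 = 19·619 − 60·196
1 = −60·2672 + 259·619
1 = 259·83451 − 8089·2672
1 = −8089·336476 + 32615·83451
1 = 32615·1092879 − 105934·336476
So 336476·(-105934) ≡ 1 (mod 1092879), i.e. 336476⁻¹ ≡ 986945.
Then x ≡ 986945·56752 ≡ 1053890 (mod 1092879); the smallest non-negative solution is x = 1053890.

1053890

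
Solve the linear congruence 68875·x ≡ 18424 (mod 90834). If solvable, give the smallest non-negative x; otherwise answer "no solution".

13174

First find gcd(68875, 90834):
90834 = 1*68875 + 21959
68875 = 3*21959 + 2998
21959 = 7*2998 + 973
2998 = 3*973 + 79
973 = 12*79 + 25
79 = 3*25 + 4
25 = 6*4 + 1
4 = 4*1 + 0
gcd = 1, so a unique solution mod 90834 exists.
Back-substitute for the Bézout coefficients:
1 = 25 − 6·4
1 = −6·79 + 19·25
1 = 19·973 − 234·79
1 = −234·2998 + 721·973
1 = 721·21959 − 5281·2998
1 = −5281·68875 + 16564·21959
1 = 16564·90834 − 21845·68875
So 68875·(-21845) ≡ 1 (mod 90834), giving 68875⁻¹ ≡ 68989.
x ≡ 68875⁻¹·18424 ≡ 68989·18424 ≡ 13174 (mod 90834).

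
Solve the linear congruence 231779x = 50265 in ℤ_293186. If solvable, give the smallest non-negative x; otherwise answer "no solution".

First find gcd(231779, 293186):
293186 = 1·231779 + 61407
231779 = 3·61407 + 47558
61407 = 1·47558 + 13849
47558 = 3·13849 + 6011
13849 = 2·6011 + 1827
6011 = 3·1827 + 530
1827 = 3·530 + 237
530 = 2·237 + 56
237 = 4·56 + 13
56 = 4·13 + 4
13 = 3·4 + 1
4 = 4·1 + 0
gcd = 1, so a unique solution mod 293186 exists.
Back-substitute for the Bézout coefficients:
1 = 13 − 3·4
1 = −3·56 + 13·13
1 = 13·237 − 55·56
1 = −55·530 + 123·237
1 = 123·1827 − 424·530
1 = −424·6011 + 1395·1827
1 = 1395·13849 − 3214·6011
1 = −3214·47558 + 11037·13849
1 = 11037·61407 − 14251·47558
1 = −14251·231779 + 53790·61407
1 = 53790·293186 − 68041·231779
So 231779·(-68041) ≡ 1 (mod 293186), giving 231779⁻¹ ≡ 225145.
x ≡ 231779⁻¹·50265 ≡ 225145·50265 ≡ 227011 (mod 293186).

227011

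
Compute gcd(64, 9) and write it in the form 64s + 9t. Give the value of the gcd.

1

Repeated division:
64 = 7·9 + 1
9 = 9·1 + 0
gcd(64, 9) = 1.
Express as a combination:
1 = 64 − 7·9
So 1 = (1)·64 + (-7)·9.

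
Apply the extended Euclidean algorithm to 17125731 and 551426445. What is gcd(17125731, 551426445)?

Euclidean algorithm:
551426445 = 32×17125731 + 3403053
17125731 = 5×3403053 + 110466
3403053 = 30×110466 + 89073
110466 = 1×89073 + 21393
89073 = 4×21393 + 3501
21393 = 6×3501 + 387
3501 = 9×387 + 18
387 = 21×18 + 9
18 = 2×9 + 0
gcd(17125731, 551426445) = 9.
Working backward:
9 = 387 − 21·18
9 = −21·3501 + 190·387
9 = 190·21393 − 1161·3501
9 = −1161·89073 + 4834·21393
9 = 4834·110466 − 5995·89073
9 = −5995·3403053 + 184684·110466
9 = 184684·17125731 − 929415·3403053
9 = −929415·551426445 + 29925964·17125731
So 9 = (-929415)·551426445 + (29925964)·17125731.

9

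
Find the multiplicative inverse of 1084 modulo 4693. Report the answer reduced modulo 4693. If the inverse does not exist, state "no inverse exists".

723

Run Euclid on (4693, 1084):
4693 = 4*1084 + 357
1084 = 3*357 + 13
357 = 27*13 + 6
13 = 2*6 + 1
6 = 6*1 + 0
Since gcd(1084, 4693) = 1, back-substitute to write 1 as a combination:
1 = 13 − 2·6
1 = −2·357 + 55·13
1 = 55·1084 − 167·357
1 = −167·4693 + 723·1084
So 1084·723 ≡ 1 (mod 4693).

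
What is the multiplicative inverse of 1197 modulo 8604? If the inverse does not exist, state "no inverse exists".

Compute gcd(1197, 8604):
8604 = 7·1197 + 225
1197 = 5·225 + 72
225 = 3·72 + 9
72 = 8·9 + 0
The gcd is 9, not 1, hence no inverse exists.

no inverse exists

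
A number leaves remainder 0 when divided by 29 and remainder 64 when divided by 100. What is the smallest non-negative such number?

464

Write x = 0 + 29·k. Then 29·k ≡ 64 − 0 ≡ 64 (mod 100).
Need 29⁻¹ mod 100. Extended Euclid on (100, 29):
100 = 3·29 + 13
29 = 2·13 + 3
13 = 4·3 + 1
3 = 3·1 + 0
Back-substitute:
1 = 13 − 4·3
1 = −4·29 + 9·13
1 = 9·100 − 31·29
29⁻¹ ≡ 69 (mod 100), so k ≡ 69·64 ≡ 16 (mod 100).
x = 0 + 29·16 = 464.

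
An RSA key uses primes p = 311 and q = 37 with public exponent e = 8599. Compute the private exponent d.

φ(n) = (p−1)(q−1) = 310·36 = 11160.
Need d with 8599·d ≡ 1 (mod 11160). Apply the extended Euclidean algorithm:
11160 = 1*8599 + 2561
8599 = 3*2561 + 916
2561 = 2*916 + 729
916 = 1*729 + 187
729 = 3*187 + 168
187 = 1*168 + 19
168 = 8*19 + 16
19 = 1*16 + 3
16 = 5*3 + 1
3 = 3*1 + 0
Back-substitute:
1 = 16 − 5·3
1 = −5·19 + 6·16
1 = 6·168 − 53·19
1 = −53·187 + 59·168
1 = 59·729 − 230·187
1 = −230·916 + 289·729
1 = 289·2561 − 808·916
1 = −808·8599 + 2713·2561
1 = 2713·11160 − 3521·8599
So 8599·(-3521) ≡ 1 (mod 11160), hence d ≡ -3521 ≡ 7639 (mod 11160).

7639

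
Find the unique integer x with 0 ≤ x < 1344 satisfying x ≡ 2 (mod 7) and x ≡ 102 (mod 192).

Write x = 2 + 7·k. Then 7·k ≡ 102 − 2 ≡ 100 (mod 192).
Need 7⁻¹ mod 192. Extended Euclid on (192, 7):
192 = 27·7 + 3
7 = 2·3 + 1
3 = 3·1 + 0
Back-substitute:
1 = 7 − 2·3
1 = −2·192 + 55·7
7⁻¹ ≡ 55 (mod 192), so k ≡ 55·100 ≡ 124 (mod 192).
x = 2 + 7·124 = 870.

870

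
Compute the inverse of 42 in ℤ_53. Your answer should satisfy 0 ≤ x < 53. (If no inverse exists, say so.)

24

Apply the Euclidean algorithm to 53 and 42:
53 = 1·42 + 11
42 = 3·11 + 9
11 = 1·9 + 2
9 = 4·2 + 1
2 = 2·1 + 0
The gcd is 1. Working backward:
1 = 9 − 4·2
1 = −4·11 + 5·9
1 = 5·42 − 19·11
1 = −19·53 + 24·42
So 42·24 ≡ 1 (mod 53).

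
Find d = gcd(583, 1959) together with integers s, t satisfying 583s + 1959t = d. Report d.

1

Repeated division:
1959 = 3*583 + 210
583 = 2*210 + 163
210 = 1*163 + 47
163 = 3*47 + 22
47 = 2*22 + 3
22 = 7*3 + 1
3 = 3*1 + 0
gcd(583, 1959) = 1.
Back-substituting:
1 = 22 − 7·3
1 = −7·47 + 15·22
1 = 15·163 − 52·47
1 = −52·210 + 67·163
1 = 67·583 − 186·210
1 = −186·1959 + 625·583
So 1 = (-186)·1959 + (625)·583.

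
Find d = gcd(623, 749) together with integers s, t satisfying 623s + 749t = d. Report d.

7

Euclidean algorithm:
749 = 1*623 + 126
623 = 4*126 + 119
126 = 1*119 + 7
119 = 17*7 + 0
gcd(623, 749) = 7.
Working backward:
7 = 126 − 119
7 = −623 + 5·126
7 = 5·749 − 6·623
So 7 = (5)·749 + (-6)·623.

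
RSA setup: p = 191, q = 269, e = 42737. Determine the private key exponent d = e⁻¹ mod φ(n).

1593

φ(n) = (p−1)(q−1) = 190·268 = 50920.
Need d with 42737·d ≡ 1 (mod 50920). Apply the extended Euclidean algorithm:
50920 = 1×42737 + 8183
42737 = 5×8183 + 1822
8183 = 4×1822 + 895
1822 = 2×895 + 32
895 = 27×32 + 31
32 = 1×31 + 1
31 = 31×1 + 0
Back-substitute:
1 = 32 − 31
1 = −895 + 28·32
1 = 28·1822 − 57·895
1 = −57·8183 + 256·1822
1 = 256·42737 − 1337·8183
1 = −1337·50920 + 1593·42737
So 42737·1593 ≡ 1 (mod 50920), hence d = 1593.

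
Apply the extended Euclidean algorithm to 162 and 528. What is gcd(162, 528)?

6

Apply Euclid's algorithm to 528 and 162:
528 = 3*162 + 42
162 = 3*42 + 36
42 = 1*36 + 6
36 = 6*6 + 0
gcd(162, 528) = 6.
Express as a combination:
6 = 42 − 36
6 = −162 + 4·42
6 = 4·528 − 13·162
So 6 = (4)·528 + (-13)·162.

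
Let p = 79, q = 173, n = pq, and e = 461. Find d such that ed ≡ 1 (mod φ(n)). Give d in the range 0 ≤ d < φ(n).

7421

φ(n) = (p−1)(q−1) = 78·172 = 13416.
Need d with 461·d ≡ 1 (mod 13416). Apply the extended Euclidean algorithm:
13416 = 29×461 + 47
461 = 9×47 + 38
47 = 1×38 + 9
38 = 4×9 + 2
9 = 4×2 + 1
2 = 2×1 + 0
Back-substitute:
1 = 9 − 4·2
1 = −4·38 + 17·9
1 = 17·47 − 21·38
1 = −21·461 + 206·47
1 = 206·13416 − 5995·461
So 461·(-5995) ≡ 1 (mod 13416), hence d ≡ -5995 ≡ 7421 (mod 13416).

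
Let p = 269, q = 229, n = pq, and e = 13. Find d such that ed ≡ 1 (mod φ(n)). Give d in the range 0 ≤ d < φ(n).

φ(n) = (p−1)(q−1) = 268·228 = 61104.
Need d with 13·d ≡ 1 (mod 61104). Apply the extended Euclidean algorithm:
61104 = 4700·13 + 4
13 = 3·4 + 1
4 = 4·1 + 0
Back-substitute:
1 = 13 − 3·4
1 = −3·61104 + 14101·13
So 13·14101 ≡ 1 (mod 61104), hence d = 14101.

14101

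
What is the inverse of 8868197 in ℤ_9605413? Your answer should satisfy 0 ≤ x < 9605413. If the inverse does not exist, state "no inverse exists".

Run Euclid on (9605413, 8868197):
9605413 = 1·8868197 + 737216
8868197 = 12·737216 + 21605
737216 = 34·21605 + 2646
21605 = 8·2646 + 437
2646 = 6·437 + 24
437 = 18·24 + 5
24 = 4·5 + 4
5 = 1·4 + 1
4 = 4·1 + 0
gcd = 1, so the inverse exists. Back-substitute:
1 = 5 − 4
1 = −24 + 5·5
1 = 5·437 − 91·24
1 = −91·2646 + 551·437
1 = 551·21605 − 4499·2646
1 = −4499·737216 + 153517·21605
1 = 153517·8868197 − 1846703·737216
1 = −1846703·9605413 + 2000220·8868197
So 8868197·2000220 ≡ 1 (mod 9605413).

2000220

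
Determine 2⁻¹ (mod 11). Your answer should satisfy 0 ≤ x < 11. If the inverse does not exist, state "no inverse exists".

Run Euclid on (11, 2):
11 = 5·2 + 1
2 = 2·1 + 0
The gcd is 1. Working backward:
1 = 11 − 5·2
So 2·(-5) ≡ 1 (mod 11), and -5 ≡ 6 (mod 11).

6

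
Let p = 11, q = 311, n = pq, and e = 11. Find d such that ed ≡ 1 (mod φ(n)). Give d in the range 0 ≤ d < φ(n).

φ(n) = (p−1)(q−1) = 10·310 = 3100.
Need d with 11·d ≡ 1 (mod 3100). Apply the extended Euclidean algorithm:
3100 = 281×11 + 9
11 = 1×9 + 2
9 = 4×2 + 1
2 = 2×1 + 0
Back-substitute:
1 = 9 − 4·2
1 = −4·11 + 5·9
1 = 5·3100 − 1409·11
So 11·(-1409) ≡ 1 (mod 3100), hence d ≡ -1409 ≡ 1691 (mod 3100).

1691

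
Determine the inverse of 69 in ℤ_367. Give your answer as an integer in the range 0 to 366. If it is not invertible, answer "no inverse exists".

Run Euclid on (367, 69):
367 = 5×69 + 22
69 = 3×22 + 3
22 = 7×3 + 1
3 = 3×1 + 0
Since gcd(69, 367) = 1, back-substitute to write 1 as a combination:
1 = 22 − 7·3
1 = −7·69 + 22·22
1 = 22·367 − 117·69
Thus 69·(-117) ≡ 1 (mod 367); reducing, -117 mod 367 = 250.

250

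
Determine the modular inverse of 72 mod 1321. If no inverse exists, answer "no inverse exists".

422

Apply the Euclidean algorithm to 1321 and 72:
1321 = 18·72 + 25
72 = 2·25 + 22
25 = 1·22 + 3
22 = 7·3 + 1
3 = 3·1 + 0
gcd = 1, so the inverse exists. Back-substitute:
1 = 22 − 7·3
1 = −7·25 + 8·22
1 = 8·72 − 23·25
1 = −23·1321 + 422·72
So 72·422 ≡ 1 (mod 1321).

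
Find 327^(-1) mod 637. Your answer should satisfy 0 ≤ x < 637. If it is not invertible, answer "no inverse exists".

150

Run Euclid on (637, 327):
637 = 1*327 + 310
327 = 1*310 + 17
310 = 18*17 + 4
17 = 4*4 + 1
4 = 4*1 + 0
gcd = 1, so the inverse exists. Back-substitute:
1 = 17 − 4·4
1 = −4·310 + 73·17
1 = 73·327 − 77·310
1 = −77·637 + 150·327
So 327·150 ≡ 1 (mod 637).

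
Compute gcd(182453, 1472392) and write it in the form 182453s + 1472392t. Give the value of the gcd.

Euclidean algorithm:
1472392 = 8*182453 + 12768
182453 = 14*12768 + 3701
12768 = 3*3701 + 1665
3701 = 2*1665 + 371
1665 = 4*371 + 181
371 = 2*181 + 9
181 = 20*9 + 1
9 = 9*1 + 0
gcd(182453, 1472392) = 1.
Express as a combination:
1 = 181 − 20·9
1 = −20·371 + 41·181
1 = 41·1665 − 184·371
1 = −184·3701 + 409·1665
1 = 409·12768 − 1411·3701
1 = −1411·182453 + 20163·12768
1 = 20163·1472392 − 162715·182453
So 1 = (20163)·1472392 + (-162715)·182453.

1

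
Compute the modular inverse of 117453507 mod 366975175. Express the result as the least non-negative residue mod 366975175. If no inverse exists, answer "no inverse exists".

91170518

gcd(366975175, 117453507) by repeated division:
366975175 = 3*117453507 + 14614654
117453507 = 8*14614654 + 536275
14614654 = 27*536275 + 135229
536275 = 3*135229 + 130588
135229 = 1*130588 + 4641
130588 = 28*4641 + 640
4641 = 7*640 + 161
640 = 3*161 + 157
161 = 1*157 + 4
157 = 39*4 + 1
4 = 4*1 + 0
The gcd is 1. Working backward:
1 = 157 − 39·4
1 = −39·161 + 40·157
1 = 40·640 − 159·161
1 = −159·4641 + 1153·640
1 = 1153·130588 − 32443·4641
1 = −32443·135229 + 33596·130588
1 = 33596·536275 − 133231·135229
1 = −133231·14614654 + 3630833·536275
1 = 3630833·117453507 − 29179895·14614654
1 = −29179895·366975175 + 91170518·117453507
So 117453507·91170518 ≡ 1 (mod 366975175).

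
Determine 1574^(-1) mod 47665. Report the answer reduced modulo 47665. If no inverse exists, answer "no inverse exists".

Run Euclid on (47665, 1574):
47665 = 30*1574 + 445
1574 = 3*445 + 239
445 = 1*239 + 206
239 = 1*206 + 33
206 = 6*33 + 8
33 = 4*8 + 1
8 = 8*1 + 0
gcd = 1, so the inverse exists. Back-substitute:
1 = 33 − 4·8
1 = −4·206 + 25·33
1 = 25·239 − 29·206
1 = −29·445 + 54·239
1 = 54·1574 − 191·445
1 = −191·47665 + 5784·1574
So 1574·5784 ≡ 1 (mod 47665).

5784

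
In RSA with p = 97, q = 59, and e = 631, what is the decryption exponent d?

φ(n) = (p−1)(q−1) = 96·58 = 5568.
Need d with 631·d ≡ 1 (mod 5568). Apply the extended Euclidean algorithm:
5568 = 8·631 + 520
631 = 1·520 + 111
520 = 4·111 + 76
111 = 1·76 + 35
76 = 2·35 + 6
35 = 5·6 + 5
6 = 1·5 + 1
5 = 5·1 + 0
Back-substitute:
1 = 6 − 5
1 = −35 + 6·6
1 = 6·76 − 13·35
1 = −13·111 + 19·76
1 = 19·520 − 89·111
1 = −89·631 + 108·520
1 = 108·5568 − 953·631
So 631·(-953) ≡ 1 (mod 5568), hence d ≡ -953 ≡ 4615 (mod 5568).

4615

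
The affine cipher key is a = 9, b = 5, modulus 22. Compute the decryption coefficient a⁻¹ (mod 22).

Extended Euclidean algorithm:
22 = 2×9 + 4
9 = 2×4 + 1
4 = 4×1 + 0
Since gcd(9, 22) = 1, back-substitute to write 1 as a combination:
1 = 9 − 2·4
1 = −2·22 + 5·9
So 9·5 ≡ 1 (mod 22).

5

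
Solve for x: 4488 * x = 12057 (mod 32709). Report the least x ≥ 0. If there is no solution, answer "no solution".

First find gcd(4488, 32709):
32709 = 7*4488 + 1293
4488 = 3*1293 + 609
1293 = 2*609 + 75
609 = 8*75 + 9
75 = 8*9 + 3
9 = 3*3 + 0
gcd = 3 and 3 | 12057, so solutions exist. Divide through by 3: 1496x ≡ 4019 (mod 10903).
Now find 1496⁻¹ mod 10903:
10903 = 7*1496 + 431
1496 = 3*431 + 203
431 = 2*203 + 25
203 = 8*25 + 3
25 = 8*3 + 1
3 = 3*1 + 0
Back-substitute:
1 = 25 − 8·3
1 = −8·203 + 65·25
1 = 65·431 − 138·203
1 = −138·1496 + 479·431
1 = 479·10903 − 3491·1496
So 1496·(-3491) ≡ 1 (mod 10903), i.e. 1496⁻¹ ≡ 7412.
Then x ≡ 7412·4019 ≡ 1832 (mod 10903); the smallest non-negative solution is x = 1832.

1832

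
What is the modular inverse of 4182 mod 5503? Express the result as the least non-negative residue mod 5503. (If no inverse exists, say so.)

3141

Run Euclid on (5503, 4182):
5503 = 1·4182 + 1321
4182 = 3·1321 + 219
1321 = 6·219 + 7
219 = 31·7 + 2
7 = 3·2 + 1
2 = 2·1 + 0
gcd = 1, so the inverse exists. Back-substitute:
1 = 7 − 3·2
1 = −3·219 + 94·7
1 = 94·1321 − 567·219
1 = −567·4182 + 1795·1321
1 = 1795·5503 − 2362·4182
So 4182·(-2362) ≡ 1 (mod 5503), and -2362 ≡ 3141 (mod 5503).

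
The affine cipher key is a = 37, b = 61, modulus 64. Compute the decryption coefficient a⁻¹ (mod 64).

gcd(64, 37) by repeated division:
64 = 1·37 + 27
37 = 1·27 + 10
27 = 2·10 + 7
10 = 1·7 + 3
7 = 2·3 + 1
3 = 3·1 + 0
gcd = 1, so the inverse exists. Back-substitute:
1 = 7 − 2·3
1 = −2·10 + 3·7
1 = 3·27 − 8·10
1 = −8·37 + 11·27
1 = 11·64 − 19·37
So 37·(-19) ≡ 1 (mod 64), and -19 ≡ 45 (mod 64).

45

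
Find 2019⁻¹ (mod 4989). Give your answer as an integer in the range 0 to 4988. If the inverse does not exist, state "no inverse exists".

no inverse exists

Euclidean algorithm on 4989, 2019:
4989 = 2·2019 + 951
2019 = 2·951 + 117
951 = 8·117 + 15
117 = 7·15 + 12
15 = 1·12 + 3
12 = 4·3 + 0
The gcd is 3, not 1, hence no inverse exists.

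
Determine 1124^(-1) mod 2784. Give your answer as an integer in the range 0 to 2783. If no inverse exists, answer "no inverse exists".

Euclidean algorithm on 2784, 1124:
2784 = 2*1124 + 536
1124 = 2*536 + 52
536 = 10*52 + 16
52 = 3*16 + 4
16 = 4*4 + 0
The gcd is 4, not 1, hence no inverse exists.

no inverse exists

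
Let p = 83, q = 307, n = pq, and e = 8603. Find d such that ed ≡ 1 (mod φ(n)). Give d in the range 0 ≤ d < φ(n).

φ(n) = (p−1)(q−1) = 82·306 = 25092.
Need d with 8603·d ≡ 1 (mod 25092). Apply the extended Euclidean algorithm:
25092 = 2·8603 + 7886
8603 = 1·7886 + 717
7886 = 10·717 + 716
717 = 1·716 + 1
716 = 716·1 + 0
Back-substitute:
1 = 717 − 716
1 = −7886 + 11·717
1 = 11·8603 − 12·7886
1 = −12·25092 + 35·8603
So 8603·35 ≡ 1 (mod 25092), hence d = 35.

35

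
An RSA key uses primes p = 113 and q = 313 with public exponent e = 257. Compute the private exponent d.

30593

φ(n) = (p−1)(q−1) = 112·312 = 34944.
Need d with 257·d ≡ 1 (mod 34944). Apply the extended Euclidean algorithm:
34944 = 135·257 + 249
257 = 1·249 + 8
249 = 31·8 + 1
8 = 8·1 + 0
Back-substitute:
1 = 249 − 31·8
1 = −31·257 + 32·249
1 = 32·34944 − 4351·257
So 257·(-4351) ≡ 1 (mod 34944), hence d ≡ -4351 ≡ 30593 (mod 34944).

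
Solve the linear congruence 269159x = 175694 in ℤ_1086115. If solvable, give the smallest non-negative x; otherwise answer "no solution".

147621

First find gcd(269159, 1086115):
1086115 = 4·269159 + 9479
269159 = 28·9479 + 3747
9479 = 2·3747 + 1985
3747 = 1·1985 + 1762
1985 = 1·1762 + 223
1762 = 7·223 + 201
223 = 1·201 + 22
201 = 9·22 + 3
22 = 7·3 + 1
3 = 3·1 + 0
gcd = 1, so a unique solution mod 1086115 exists.
Back-substitute for the Bézout coefficients:
1 = 22 − 7·3
1 = −7·201 + 64·22
1 = 64·223 − 71·201
1 = −71·1762 + 561·223
1 = 561·1985 − 632·1762
1 = −632·3747 + 1193·1985
1 = 1193·9479 − 3018·3747
1 = −3018·269159 + 85697·9479
1 = 85697·1086115 − 345806·269159
So 269159·(-345806) ≡ 1 (mod 1086115), giving 269159⁻¹ ≡ 740309.
x ≡ 269159⁻¹·175694 ≡ 740309·175694 ≡ 147621 (mod 1086115).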